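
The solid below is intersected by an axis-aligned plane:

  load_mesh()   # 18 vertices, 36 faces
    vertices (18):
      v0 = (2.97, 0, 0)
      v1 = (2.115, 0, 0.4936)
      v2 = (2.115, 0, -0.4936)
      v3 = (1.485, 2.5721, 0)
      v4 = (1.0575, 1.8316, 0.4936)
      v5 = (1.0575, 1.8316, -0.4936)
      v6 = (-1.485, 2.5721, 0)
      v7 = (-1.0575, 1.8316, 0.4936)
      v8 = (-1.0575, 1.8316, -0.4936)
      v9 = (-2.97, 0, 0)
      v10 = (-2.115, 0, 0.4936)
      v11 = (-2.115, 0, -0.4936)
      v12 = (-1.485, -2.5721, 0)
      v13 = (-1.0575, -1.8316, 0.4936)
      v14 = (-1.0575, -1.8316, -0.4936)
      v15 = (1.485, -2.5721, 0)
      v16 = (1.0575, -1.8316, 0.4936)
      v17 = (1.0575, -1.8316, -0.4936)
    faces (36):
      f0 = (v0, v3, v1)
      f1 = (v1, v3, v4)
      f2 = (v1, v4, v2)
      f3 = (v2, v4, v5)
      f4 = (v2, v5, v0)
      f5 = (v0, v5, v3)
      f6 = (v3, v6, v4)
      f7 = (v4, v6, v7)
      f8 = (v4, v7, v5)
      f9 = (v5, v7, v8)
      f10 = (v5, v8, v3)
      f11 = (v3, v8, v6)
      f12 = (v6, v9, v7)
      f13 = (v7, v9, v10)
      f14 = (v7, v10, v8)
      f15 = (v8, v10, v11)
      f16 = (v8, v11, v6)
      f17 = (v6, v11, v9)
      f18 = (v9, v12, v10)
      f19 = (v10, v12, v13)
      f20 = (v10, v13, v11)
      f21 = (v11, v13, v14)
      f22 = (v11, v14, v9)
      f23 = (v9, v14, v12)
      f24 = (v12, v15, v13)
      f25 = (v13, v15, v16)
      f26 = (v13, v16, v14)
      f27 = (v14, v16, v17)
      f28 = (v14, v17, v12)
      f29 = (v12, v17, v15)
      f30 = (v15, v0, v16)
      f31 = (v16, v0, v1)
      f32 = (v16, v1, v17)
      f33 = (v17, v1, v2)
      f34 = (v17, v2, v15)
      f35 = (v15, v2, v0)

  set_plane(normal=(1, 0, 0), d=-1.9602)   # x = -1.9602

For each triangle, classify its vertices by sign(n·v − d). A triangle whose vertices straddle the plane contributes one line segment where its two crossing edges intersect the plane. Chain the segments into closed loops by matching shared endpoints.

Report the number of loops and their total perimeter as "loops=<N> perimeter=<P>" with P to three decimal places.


loops=2 perimeter=8.218

Straddling triangles (12 of 36):
  (v6,v9,v7) [+-+] → (-1.9602, 1.74903, 0)–(-1.9602, 0.967085, 0.260621)  len=0.8242
  (v7,v9,v10) [+--] → (-1.9602, 0.967085, 0.260621)–(-1.9602, 0.268115, 0.4936)  len=0.7368
  (v7,v10,v8) [+-+] → (-1.9602, 0.268115, 0.4936)–(-1.9602, 0.268115, 0.349091)  len=0.1445
  (v8,v10,v11) [+--] → (-1.9602, 0.268115, 0.349091)–(-1.9602, 0.268115, -0.4936)  len=0.8427
  (v8,v11,v6) [+-+] → (-1.9602, 0.268115, -0.4936)–(-1.9602, 0.632002, -0.372315)  len=0.3836
  (v6,v11,v9) [+--] → (-1.9602, 0.632002, -0.372315)–(-1.9602, 1.74903, 0)  len=1.1774
  (v9,v12,v10) [-+-] → (-1.9602, -1.74903, 0)–(-1.9602, -0.632002, 0.372315)  len=1.1774
  (v10,v12,v13) [-++] → (-1.9602, -0.632002, 0.372315)–(-1.9602, -0.268115, 0.4936)  len=0.3836
  (v10,v13,v11) [-+-] → (-1.9602, -0.268115, 0.4936)–(-1.9602, -0.268115, -0.349091)  len=0.8427
  (v11,v13,v14) [-++] → (-1.9602, -0.268115, -0.349091)–(-1.9602, -0.268115, -0.4936)  len=0.1445
  (v11,v14,v9) [-+-] → (-1.9602, -0.268115, -0.4936)–(-1.9602, -0.967085, -0.260621)  len=0.7368
  (v9,v14,v12) [-++] → (-1.9602, -0.967085, -0.260621)–(-1.9602, -1.74903, 0)  len=0.8242

Chained into 2 loop(s):
  loop 1: 6 segments, perimeter = 4.1092
  loop 2: 6 segments, perimeter = 4.1092
Total perimeter = 8.218


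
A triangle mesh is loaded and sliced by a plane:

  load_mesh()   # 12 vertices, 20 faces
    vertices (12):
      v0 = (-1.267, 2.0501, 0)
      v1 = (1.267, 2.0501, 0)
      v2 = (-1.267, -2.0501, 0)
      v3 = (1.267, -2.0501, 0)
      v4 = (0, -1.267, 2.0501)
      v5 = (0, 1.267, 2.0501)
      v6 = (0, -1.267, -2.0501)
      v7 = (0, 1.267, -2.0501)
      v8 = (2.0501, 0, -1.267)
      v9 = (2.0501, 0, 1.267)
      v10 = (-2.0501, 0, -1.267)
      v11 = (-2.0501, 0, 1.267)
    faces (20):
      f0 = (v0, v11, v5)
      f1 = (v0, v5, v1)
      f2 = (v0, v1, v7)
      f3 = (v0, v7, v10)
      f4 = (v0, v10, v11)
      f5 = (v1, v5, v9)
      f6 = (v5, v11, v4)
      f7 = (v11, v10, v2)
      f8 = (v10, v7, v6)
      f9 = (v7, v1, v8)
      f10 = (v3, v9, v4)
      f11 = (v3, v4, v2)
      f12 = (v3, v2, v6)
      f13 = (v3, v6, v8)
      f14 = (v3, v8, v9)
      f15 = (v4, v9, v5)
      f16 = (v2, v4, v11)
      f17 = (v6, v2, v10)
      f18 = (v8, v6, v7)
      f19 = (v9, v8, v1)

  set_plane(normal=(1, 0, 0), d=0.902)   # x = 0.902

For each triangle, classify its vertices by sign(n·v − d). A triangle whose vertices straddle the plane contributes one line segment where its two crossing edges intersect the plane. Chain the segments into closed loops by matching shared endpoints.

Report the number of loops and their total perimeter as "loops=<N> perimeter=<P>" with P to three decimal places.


Straddling triangles (10 of 20):
  (v0,v5,v1) [--+] → (0.902, 1.8245, 0.590597)–(0.902, 2.0501, 0)  len=0.6322
  (v0,v1,v7) [-+-] → (0.902, 2.0501, 0)–(0.902, 1.8245, -0.590597)  len=0.6322
  (v1,v5,v9) [+-+] → (0.902, 1.8245, 0.590597)–(0.902, 0.709547, 1.70555)  len=1.5768
  (v7,v1,v8) [-++] → (0.902, 1.8245, -0.590597)–(0.902, 0.709547, -1.70555)  len=1.5768
  (v3,v9,v4) [++-] → (0.902, -0.709547, 1.70555)–(0.902, -1.8245, 0.590597)  len=1.5768
  (v3,v4,v2) [+--] → (0.902, -1.8245, 0.590597)–(0.902, -2.0501, 0)  len=0.6322
  (v3,v2,v6) [+--] → (0.902, -2.0501, 0)–(0.902, -1.8245, -0.590597)  len=0.6322
  (v3,v6,v8) [+-+] → (0.902, -1.8245, -0.590597)–(0.902, -0.709547, -1.70555)  len=1.5768
  (v4,v9,v5) [-+-] → (0.902, -0.709547, 1.70555)–(0.902, 0.709547, 1.70555)  len=1.4191
  (v8,v6,v7) [+--] → (0.902, -0.709547, -1.70555)–(0.902, 0.709547, -1.70555)  len=1.4191

Chained into 1 loop(s):
  loop 1: 10 segments, perimeter = 11.6742
Total perimeter = 11.674

loops=1 perimeter=11.674


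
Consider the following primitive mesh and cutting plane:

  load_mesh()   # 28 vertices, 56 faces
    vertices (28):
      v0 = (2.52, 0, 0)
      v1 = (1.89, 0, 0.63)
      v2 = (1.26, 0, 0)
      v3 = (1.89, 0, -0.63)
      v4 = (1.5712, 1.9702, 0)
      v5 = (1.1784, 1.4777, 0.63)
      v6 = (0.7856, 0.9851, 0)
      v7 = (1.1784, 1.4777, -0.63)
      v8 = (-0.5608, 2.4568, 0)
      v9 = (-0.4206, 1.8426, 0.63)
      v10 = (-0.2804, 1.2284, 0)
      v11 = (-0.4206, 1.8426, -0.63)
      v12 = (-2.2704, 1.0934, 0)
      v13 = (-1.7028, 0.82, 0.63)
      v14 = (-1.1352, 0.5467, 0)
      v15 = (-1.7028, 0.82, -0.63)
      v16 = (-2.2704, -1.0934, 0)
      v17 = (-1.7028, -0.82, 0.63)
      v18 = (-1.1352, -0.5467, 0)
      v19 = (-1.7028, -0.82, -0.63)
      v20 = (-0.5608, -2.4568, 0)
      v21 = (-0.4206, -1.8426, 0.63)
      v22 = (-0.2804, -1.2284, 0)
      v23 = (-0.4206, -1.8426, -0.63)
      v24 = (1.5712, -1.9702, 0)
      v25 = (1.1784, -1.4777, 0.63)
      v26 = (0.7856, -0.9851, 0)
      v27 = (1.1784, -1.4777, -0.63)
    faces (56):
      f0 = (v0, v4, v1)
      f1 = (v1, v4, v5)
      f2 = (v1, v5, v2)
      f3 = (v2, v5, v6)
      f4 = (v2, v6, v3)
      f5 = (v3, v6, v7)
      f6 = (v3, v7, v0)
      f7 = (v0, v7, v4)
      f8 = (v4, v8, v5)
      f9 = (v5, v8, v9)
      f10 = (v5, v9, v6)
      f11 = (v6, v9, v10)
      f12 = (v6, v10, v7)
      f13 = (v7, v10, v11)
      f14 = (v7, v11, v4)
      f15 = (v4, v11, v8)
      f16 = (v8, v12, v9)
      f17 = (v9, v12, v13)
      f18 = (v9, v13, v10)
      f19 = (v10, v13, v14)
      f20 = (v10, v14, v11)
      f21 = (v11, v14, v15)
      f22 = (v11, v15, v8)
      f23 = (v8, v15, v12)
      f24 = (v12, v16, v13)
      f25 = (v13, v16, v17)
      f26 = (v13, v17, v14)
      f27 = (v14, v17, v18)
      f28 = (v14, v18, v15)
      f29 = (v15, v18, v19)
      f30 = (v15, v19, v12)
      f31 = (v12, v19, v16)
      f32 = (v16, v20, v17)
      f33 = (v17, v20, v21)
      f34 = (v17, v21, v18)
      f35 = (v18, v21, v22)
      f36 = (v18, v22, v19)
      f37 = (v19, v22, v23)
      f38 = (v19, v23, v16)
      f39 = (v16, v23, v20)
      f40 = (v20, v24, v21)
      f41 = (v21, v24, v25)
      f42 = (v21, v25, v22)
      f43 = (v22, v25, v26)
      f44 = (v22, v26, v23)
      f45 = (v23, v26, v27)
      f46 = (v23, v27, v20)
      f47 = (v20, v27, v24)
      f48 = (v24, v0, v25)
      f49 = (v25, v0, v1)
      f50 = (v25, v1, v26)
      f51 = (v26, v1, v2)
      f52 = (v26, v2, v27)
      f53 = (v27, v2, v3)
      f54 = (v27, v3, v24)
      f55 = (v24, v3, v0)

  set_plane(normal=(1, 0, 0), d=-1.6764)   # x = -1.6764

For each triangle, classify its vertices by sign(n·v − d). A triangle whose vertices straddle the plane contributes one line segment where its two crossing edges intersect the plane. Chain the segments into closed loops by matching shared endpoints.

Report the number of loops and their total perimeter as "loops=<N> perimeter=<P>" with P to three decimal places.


loops=1 perimeter=7.253

Straddling triangles (18 of 56):
  (v8,v12,v9) [+-+] → (-1.6764, 1.56711, 0)–(-1.6764, 1.33398, 0.202303)  len=0.3087
  (v9,v12,v13) [+--] → (-1.6764, 1.33398, 0.202303)–(-1.6764, 0.841055, 0.63)  len=0.6526
  (v9,v13,v10) [+-+] → (-1.6764, 0.841055, 0.63)–(-1.6764, 0.82758, 0.618307)  len=0.0178
  (v10,v13,v14) [+-+] → (-1.6764, 0.82758, 0.618307)–(-1.6764, 0.807288, 0.600698)  len=0.0269
  (v11,v14,v15) [++-] → (-1.6764, 0.807288, -0.600698)–(-1.6764, 0.841055, -0.63)  len=0.0447
  (v11,v15,v8) [+-+] → (-1.6764, 0.841055, -0.63)–(-1.6764, 0.857838, -0.615436)  len=0.0222
  (v8,v15,v12) [+--] → (-1.6764, 0.857838, -0.615436)–(-1.6764, 1.56711, 0)  len=0.9391
  (v13,v17,v14) [--+] → (-1.6764, -0.756433, 0.600698)–(-1.6764, 0.807288, 0.600698)  len=1.5637
  (v14,v17,v18) [+-+] → (-1.6764, -0.756433, 0.600698)–(-1.6764, -0.807288, 0.600698)  len=0.0509
  (v14,v18,v15) [++-] → (-1.6764, 0.756433, -0.600698)–(-1.6764, 0.807288, -0.600698)  len=0.0509
  (v15,v18,v19) [-+-] → (-1.6764, 0.756433, -0.600698)–(-1.6764, -0.807288, -0.600698)  len=1.5637
  (v16,v20,v17) [-+-] → (-1.6764, -1.56711, 0)–(-1.6764, -0.857838, 0.615436)  len=0.9391
  (v17,v20,v21) [-++] → (-1.6764, -0.857838, 0.615436)–(-1.6764, -0.841055, 0.63)  len=0.0222
  (v17,v21,v18) [-++] → (-1.6764, -0.841055, 0.63)–(-1.6764, -0.807288, 0.600698)  len=0.0447
  (v18,v22,v19) [++-] → (-1.6764, -0.82758, -0.618307)–(-1.6764, -0.807288, -0.600698)  len=0.0269
  (v19,v22,v23) [-++] → (-1.6764, -0.82758, -0.618307)–(-1.6764, -0.841055, -0.63)  len=0.0178
  (v19,v23,v16) [-+-] → (-1.6764, -0.841055, -0.63)–(-1.6764, -1.33398, -0.202303)  len=0.6526
  (v16,v23,v20) [-++] → (-1.6764, -1.33398, -0.202303)–(-1.6764, -1.56711, 0)  len=0.3087

Chained into 1 loop(s):
  loop 1: 18 segments, perimeter = 7.2531
Total perimeter = 7.253


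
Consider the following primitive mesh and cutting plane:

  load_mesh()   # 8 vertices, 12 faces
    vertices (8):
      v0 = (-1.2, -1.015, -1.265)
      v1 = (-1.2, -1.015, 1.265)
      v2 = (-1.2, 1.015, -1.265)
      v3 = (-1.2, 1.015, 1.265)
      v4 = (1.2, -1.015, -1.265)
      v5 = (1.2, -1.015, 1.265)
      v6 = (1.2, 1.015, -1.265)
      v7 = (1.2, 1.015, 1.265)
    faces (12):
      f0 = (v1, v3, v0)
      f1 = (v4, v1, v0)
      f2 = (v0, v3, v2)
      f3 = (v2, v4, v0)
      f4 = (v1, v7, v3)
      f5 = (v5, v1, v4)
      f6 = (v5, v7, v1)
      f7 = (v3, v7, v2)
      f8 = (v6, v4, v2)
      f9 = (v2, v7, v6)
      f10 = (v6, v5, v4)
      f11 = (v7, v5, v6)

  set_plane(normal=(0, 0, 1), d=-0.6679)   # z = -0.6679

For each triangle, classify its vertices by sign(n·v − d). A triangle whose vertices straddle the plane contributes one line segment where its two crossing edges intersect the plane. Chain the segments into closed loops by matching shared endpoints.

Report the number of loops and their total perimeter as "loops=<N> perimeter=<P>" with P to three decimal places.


loops=1 perimeter=8.860

Straddling triangles (8 of 12):
  (v1,v3,v0) [++-] → (-1.2, -0.535904, -0.6679)–(-1.2, -1.015, -0.6679)  len=0.4791
  (v4,v1,v0) [-+-] → (0.633581, -1.015, -0.6679)–(-1.2, -1.015, -0.6679)  len=1.8336
  (v0,v3,v2) [-+-] → (-1.2, -0.535904, -0.6679)–(-1.2, 1.015, -0.6679)  len=1.5509
  (v5,v1,v4) [++-] → (0.633581, -1.015, -0.6679)–(1.2, -1.015, -0.6679)  len=0.5664
  (v3,v7,v2) [++-] → (-0.633581, 1.015, -0.6679)–(-1.2, 1.015, -0.6679)  len=0.5664
  (v2,v7,v6) [-+-] → (-0.633581, 1.015, -0.6679)–(1.2, 1.015, -0.6679)  len=1.8336
  (v6,v5,v4) [-+-] → (1.2, 0.535904, -0.6679)–(1.2, -1.015, -0.6679)  len=1.5509
  (v7,v5,v6) [++-] → (1.2, 0.535904, -0.6679)–(1.2, 1.015, -0.6679)  len=0.4791

Chained into 1 loop(s):
  loop 1: 8 segments, perimeter = 8.8600
Total perimeter = 8.860


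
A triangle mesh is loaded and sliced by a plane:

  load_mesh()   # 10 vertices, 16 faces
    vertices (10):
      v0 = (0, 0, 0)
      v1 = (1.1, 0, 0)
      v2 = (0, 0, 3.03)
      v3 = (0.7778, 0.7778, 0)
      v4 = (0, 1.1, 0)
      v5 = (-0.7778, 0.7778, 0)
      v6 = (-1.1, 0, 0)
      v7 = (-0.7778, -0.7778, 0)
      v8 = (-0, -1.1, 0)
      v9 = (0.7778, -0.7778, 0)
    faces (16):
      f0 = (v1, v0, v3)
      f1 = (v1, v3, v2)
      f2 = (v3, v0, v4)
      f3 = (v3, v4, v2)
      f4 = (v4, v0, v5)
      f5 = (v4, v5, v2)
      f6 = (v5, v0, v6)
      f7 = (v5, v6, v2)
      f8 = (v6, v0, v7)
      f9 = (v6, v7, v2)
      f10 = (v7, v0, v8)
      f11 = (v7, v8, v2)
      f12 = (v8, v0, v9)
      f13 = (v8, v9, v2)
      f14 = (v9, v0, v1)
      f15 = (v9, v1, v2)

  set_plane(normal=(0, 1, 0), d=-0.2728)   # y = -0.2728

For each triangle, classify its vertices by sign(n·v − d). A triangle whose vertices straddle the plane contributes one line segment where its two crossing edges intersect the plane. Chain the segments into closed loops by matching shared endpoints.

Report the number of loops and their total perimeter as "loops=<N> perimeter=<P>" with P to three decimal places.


loops=1 perimeter=6.988

Straddling triangles (8 of 16):
  (v6,v0,v7) [++-] → (-0.2728, -0.2728, 0)–(-0.986994, -0.2728, 0)  len=0.7142
  (v6,v7,v2) [+-+] → (-0.986994, -0.2728, 0)–(-0.2728, -0.2728, 1.96728)  len=2.0929
  (v7,v0,v8) [-+-] → (-0.2728, -0.2728, 0)–(0, -0.2728, 0)  len=0.2728
  (v7,v8,v2) [--+] → (0, -0.2728, 2.27856)–(-0.2728, -0.2728, 1.96728)  len=0.4139
  (v8,v0,v9) [-+-] → (0, -0.2728, 0)–(0.2728, -0.2728, 0)  len=0.2728
  (v8,v9,v2) [--+] → (0.2728, -0.2728, 1.96728)–(0, -0.2728, 2.27856)  len=0.4139
  (v9,v0,v1) [-++] → (0.2728, -0.2728, 0)–(0.986994, -0.2728, 0)  len=0.7142
  (v9,v1,v2) [-++] → (0.986994, -0.2728, 0)–(0.2728, -0.2728, 1.96728)  len=2.0929

Chained into 1 loop(s):
  loop 1: 8 segments, perimeter = 6.9876
Total perimeter = 6.988


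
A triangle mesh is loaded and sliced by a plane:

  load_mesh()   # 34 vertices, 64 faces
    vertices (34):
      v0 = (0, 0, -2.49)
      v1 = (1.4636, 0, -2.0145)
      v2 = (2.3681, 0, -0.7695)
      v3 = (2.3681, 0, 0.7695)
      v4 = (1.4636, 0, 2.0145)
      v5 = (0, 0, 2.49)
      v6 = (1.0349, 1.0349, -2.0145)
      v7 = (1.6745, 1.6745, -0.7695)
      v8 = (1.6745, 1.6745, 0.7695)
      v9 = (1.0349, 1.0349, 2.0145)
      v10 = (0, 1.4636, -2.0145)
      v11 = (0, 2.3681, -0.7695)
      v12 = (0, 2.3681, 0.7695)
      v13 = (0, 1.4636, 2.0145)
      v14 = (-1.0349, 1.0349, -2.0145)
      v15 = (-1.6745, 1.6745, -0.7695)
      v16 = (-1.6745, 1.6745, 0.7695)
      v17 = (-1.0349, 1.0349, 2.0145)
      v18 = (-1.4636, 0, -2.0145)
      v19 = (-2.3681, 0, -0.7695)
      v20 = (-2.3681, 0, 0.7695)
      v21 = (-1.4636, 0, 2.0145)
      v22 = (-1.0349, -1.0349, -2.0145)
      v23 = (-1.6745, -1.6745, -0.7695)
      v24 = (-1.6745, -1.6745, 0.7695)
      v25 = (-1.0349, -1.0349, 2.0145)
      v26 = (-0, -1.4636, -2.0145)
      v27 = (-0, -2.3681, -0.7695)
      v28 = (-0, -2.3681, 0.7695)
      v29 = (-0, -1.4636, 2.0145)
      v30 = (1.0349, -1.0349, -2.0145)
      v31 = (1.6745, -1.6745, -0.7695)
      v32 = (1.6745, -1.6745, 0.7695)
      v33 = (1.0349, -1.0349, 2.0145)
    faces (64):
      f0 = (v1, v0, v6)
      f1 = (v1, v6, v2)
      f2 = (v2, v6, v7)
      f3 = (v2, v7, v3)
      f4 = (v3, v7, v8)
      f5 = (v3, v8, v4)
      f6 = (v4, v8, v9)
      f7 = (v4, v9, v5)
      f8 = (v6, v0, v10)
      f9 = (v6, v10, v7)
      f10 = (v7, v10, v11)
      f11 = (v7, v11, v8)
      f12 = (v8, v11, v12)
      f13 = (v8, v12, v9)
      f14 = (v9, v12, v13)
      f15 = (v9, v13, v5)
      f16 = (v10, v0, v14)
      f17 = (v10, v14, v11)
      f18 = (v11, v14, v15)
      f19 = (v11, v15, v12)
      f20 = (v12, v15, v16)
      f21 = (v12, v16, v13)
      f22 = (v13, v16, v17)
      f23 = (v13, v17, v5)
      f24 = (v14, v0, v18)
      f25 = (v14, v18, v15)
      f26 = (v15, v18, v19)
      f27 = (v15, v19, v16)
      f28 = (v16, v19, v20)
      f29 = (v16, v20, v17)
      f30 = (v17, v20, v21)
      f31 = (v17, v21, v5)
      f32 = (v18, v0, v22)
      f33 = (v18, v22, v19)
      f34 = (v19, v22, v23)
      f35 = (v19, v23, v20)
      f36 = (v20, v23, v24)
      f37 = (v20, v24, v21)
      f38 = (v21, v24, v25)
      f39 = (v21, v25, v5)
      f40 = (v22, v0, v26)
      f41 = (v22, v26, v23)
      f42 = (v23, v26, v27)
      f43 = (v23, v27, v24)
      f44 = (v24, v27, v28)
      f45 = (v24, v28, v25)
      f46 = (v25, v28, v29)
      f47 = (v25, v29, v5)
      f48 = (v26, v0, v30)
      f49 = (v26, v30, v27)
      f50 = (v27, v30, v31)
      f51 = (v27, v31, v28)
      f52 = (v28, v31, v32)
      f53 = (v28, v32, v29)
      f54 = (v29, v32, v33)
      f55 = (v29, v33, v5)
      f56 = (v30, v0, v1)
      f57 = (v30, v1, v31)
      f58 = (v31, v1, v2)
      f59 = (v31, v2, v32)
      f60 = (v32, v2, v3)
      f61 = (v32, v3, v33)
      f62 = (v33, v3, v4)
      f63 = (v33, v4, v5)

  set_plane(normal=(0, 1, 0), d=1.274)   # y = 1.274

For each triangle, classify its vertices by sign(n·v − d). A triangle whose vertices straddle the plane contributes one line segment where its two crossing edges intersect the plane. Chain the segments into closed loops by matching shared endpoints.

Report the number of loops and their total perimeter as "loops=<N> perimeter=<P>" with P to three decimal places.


loops=1 perimeter=12.538

Straddling triangles (20 of 64):
  (v2,v6,v7) [--+] → (1.274, 1.274, -1.54908)–(1.84039, 1.274, -0.7695)  len=0.9636
  (v2,v7,v3) [-+-] → (1.84039, 1.274, -0.7695)–(1.84039, 1.274, -0.401408)  len=0.3681
  (v3,v7,v8) [-++] → (1.84039, 1.274, -0.401408)–(1.84039, 1.274, 0.7695)  len=1.1709
  (v3,v8,v4) [-+-] → (1.84039, 1.274, 0.7695)–(1.62406, 1.274, 1.06727)  len=0.3681
  (v4,v8,v9) [-+-] → (1.62406, 1.274, 1.06727)–(1.274, 1.274, 1.54908)  len=0.5956
  (v6,v0,v10) [--+] → (0, 1.274, -2.0761)–(0.457702, 1.274, -2.0145)  len=0.4618
  (v6,v10,v7) [-++] → (0.457702, 1.274, -2.0145)–(1.274, 1.274, -1.54908)  len=0.9397
  (v8,v12,v9) [++-] → (0.849298, 1.274, 1.79122)–(1.274, 1.274, 1.54908)  len=0.4889
  (v9,v12,v13) [-++] → (0.849298, 1.274, 1.79122)–(0.457702, 1.274, 2.0145)  len=0.4508
  (v9,v13,v5) [-+-] → (0.457702, 1.274, 2.0145)–(0, 1.274, 2.0761)  len=0.4618
  (v10,v0,v14) [+--] → (0, 1.274, -2.0761)–(-0.457702, 1.274, -2.0145)  len=0.4618
  (v10,v14,v11) [+-+] → (-0.457702, 1.274, -2.0145)–(-0.849298, 1.274, -1.79122)  len=0.4508
  (v11,v14,v15) [+-+] → (-0.849298, 1.274, -1.79122)–(-1.274, 1.274, -1.54908)  len=0.4889
  (v13,v16,v17) [++-] → (-1.274, 1.274, 1.54908)–(-0.457702, 1.274, 2.0145)  len=0.9397
  (v13,v17,v5) [+--] → (-0.457702, 1.274, 2.0145)–(0, 1.274, 2.0761)  len=0.4618
  (v14,v18,v15) [--+] → (-1.62406, 1.274, -1.06727)–(-1.274, 1.274, -1.54908)  len=0.5956
  (v15,v18,v19) [+--] → (-1.62406, 1.274, -1.06727)–(-1.84039, 1.274, -0.7695)  len=0.3681
  (v15,v19,v16) [+-+] → (-1.84039, 1.274, -0.7695)–(-1.84039, 1.274, 0.401408)  len=1.1709
  (v16,v19,v20) [+--] → (-1.84039, 1.274, 0.401408)–(-1.84039, 1.274, 0.7695)  len=0.3681
  (v16,v20,v17) [+--] → (-1.84039, 1.274, 0.7695)–(-1.274, 1.274, 1.54908)  len=0.9636

Chained into 1 loop(s):
  loop 1: 20 segments, perimeter = 12.5384
Total perimeter = 12.538


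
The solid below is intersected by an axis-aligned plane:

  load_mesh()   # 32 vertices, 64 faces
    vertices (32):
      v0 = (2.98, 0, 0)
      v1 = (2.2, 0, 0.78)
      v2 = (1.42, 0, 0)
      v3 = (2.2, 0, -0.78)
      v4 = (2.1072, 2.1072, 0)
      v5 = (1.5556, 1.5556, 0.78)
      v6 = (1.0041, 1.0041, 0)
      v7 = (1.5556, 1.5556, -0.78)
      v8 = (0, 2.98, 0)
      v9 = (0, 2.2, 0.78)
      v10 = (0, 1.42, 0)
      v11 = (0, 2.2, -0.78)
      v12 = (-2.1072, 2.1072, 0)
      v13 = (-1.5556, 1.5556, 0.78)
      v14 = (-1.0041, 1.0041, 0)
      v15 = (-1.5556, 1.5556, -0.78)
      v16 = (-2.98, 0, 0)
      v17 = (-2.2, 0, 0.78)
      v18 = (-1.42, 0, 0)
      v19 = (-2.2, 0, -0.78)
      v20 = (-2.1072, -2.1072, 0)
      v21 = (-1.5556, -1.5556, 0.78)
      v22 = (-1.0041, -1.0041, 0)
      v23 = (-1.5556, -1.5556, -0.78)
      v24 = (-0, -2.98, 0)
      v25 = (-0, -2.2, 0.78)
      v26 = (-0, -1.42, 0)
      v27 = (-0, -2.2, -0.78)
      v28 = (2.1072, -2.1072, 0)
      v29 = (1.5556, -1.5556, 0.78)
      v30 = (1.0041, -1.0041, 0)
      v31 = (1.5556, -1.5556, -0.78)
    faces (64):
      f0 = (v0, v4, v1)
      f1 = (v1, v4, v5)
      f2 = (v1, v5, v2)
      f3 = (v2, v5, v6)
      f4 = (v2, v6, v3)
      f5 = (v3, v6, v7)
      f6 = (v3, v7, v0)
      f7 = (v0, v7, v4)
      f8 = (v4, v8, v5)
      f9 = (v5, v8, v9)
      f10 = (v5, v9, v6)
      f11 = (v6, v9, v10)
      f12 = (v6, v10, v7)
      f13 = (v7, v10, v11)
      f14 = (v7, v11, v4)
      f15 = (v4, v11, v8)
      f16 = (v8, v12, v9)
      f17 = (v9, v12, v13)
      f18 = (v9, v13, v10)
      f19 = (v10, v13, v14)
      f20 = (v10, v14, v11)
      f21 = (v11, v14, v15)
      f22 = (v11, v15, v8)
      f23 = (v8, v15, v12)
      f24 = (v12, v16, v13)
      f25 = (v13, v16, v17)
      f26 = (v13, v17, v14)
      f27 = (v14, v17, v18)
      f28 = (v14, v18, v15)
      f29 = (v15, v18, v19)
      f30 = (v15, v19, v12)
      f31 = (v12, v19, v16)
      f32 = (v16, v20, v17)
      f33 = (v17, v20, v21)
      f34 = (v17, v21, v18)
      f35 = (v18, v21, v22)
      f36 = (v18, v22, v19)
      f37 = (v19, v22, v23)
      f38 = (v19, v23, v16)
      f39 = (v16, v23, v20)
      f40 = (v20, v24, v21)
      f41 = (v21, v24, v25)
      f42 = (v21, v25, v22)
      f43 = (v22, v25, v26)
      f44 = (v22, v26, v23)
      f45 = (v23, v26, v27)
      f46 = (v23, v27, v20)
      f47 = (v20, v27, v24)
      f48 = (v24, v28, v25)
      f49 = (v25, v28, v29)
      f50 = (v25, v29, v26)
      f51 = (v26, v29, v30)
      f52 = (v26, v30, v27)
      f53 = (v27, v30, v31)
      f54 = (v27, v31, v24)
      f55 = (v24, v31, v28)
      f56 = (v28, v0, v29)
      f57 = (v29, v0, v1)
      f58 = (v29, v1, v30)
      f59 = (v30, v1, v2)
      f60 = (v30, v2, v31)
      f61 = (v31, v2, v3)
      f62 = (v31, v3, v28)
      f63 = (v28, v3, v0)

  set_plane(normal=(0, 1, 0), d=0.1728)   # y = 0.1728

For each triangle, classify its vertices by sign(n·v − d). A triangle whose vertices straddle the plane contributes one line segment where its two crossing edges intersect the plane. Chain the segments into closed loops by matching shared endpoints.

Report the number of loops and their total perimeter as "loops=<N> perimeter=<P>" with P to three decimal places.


loops=2 perimeter=8.825

Straddling triangles (16 of 64):
  (v0,v4,v1) [-+-] → (2.90843, 0.1728, 0)–(2.19239, 0.1728, 0.716036)  len=1.0126
  (v1,v4,v5) [-++] → (2.19239, 0.1728, 0.716036)–(2.12842, 0.1728, 0.78)  len=0.0905
  (v1,v5,v2) [-+-] → (2.12842, 0.1728, 0.78)–(1.43506, 0.1728, 0.0866444)  len=0.9806
  (v2,v5,v6) [-++] → (1.43506, 0.1728, 0.0866444)–(1.34843, 0.1728, 0)  len=0.1225
  (v2,v6,v3) [-+-] → (1.34843, 0.1728, 0)–(1.99419, 0.1728, -0.645766)  len=0.9133
  (v3,v6,v7) [-++] → (1.99419, 0.1728, -0.645766)–(2.12842, 0.1728, -0.78)  len=0.1898
  (v3,v7,v0) [-+-] → (2.12842, 0.1728, -0.78)–(2.82177, 0.1728, -0.0866444)  len=0.9806
  (v0,v7,v4) [-++] → (2.82177, 0.1728, -0.0866444)–(2.90843, 0.1728, 0)  len=0.1225
  (v12,v16,v13) [+-+] → (-2.90843, 0.1728, 0)–(-2.82177, 0.1728, 0.0866444)  len=0.1225
  (v13,v16,v17) [+--] → (-2.82177, 0.1728, 0.0866444)–(-2.12842, 0.1728, 0.78)  len=0.9806
  (v13,v17,v14) [+-+] → (-2.12842, 0.1728, 0.78)–(-1.99419, 0.1728, 0.645766)  len=0.1898
  (v14,v17,v18) [+--] → (-1.99419, 0.1728, 0.645766)–(-1.34843, 0.1728, 0)  len=0.9133
  (v14,v18,v15) [+-+] → (-1.34843, 0.1728, 0)–(-1.43506, 0.1728, -0.0866444)  len=0.1225
  (v15,v18,v19) [+--] → (-1.43506, 0.1728, -0.0866444)–(-2.12842, 0.1728, -0.78)  len=0.9806
  (v15,v19,v12) [+-+] → (-2.12842, 0.1728, -0.78)–(-2.19239, 0.1728, -0.716036)  len=0.0905
  (v12,v19,v16) [+--] → (-2.19239, 0.1728, -0.716036)–(-2.90843, 0.1728, 0)  len=1.0126

Chained into 2 loop(s):
  loop 1: 8 segments, perimeter = 4.4123
  loop 2: 8 segments, perimeter = 4.4123
Total perimeter = 8.825


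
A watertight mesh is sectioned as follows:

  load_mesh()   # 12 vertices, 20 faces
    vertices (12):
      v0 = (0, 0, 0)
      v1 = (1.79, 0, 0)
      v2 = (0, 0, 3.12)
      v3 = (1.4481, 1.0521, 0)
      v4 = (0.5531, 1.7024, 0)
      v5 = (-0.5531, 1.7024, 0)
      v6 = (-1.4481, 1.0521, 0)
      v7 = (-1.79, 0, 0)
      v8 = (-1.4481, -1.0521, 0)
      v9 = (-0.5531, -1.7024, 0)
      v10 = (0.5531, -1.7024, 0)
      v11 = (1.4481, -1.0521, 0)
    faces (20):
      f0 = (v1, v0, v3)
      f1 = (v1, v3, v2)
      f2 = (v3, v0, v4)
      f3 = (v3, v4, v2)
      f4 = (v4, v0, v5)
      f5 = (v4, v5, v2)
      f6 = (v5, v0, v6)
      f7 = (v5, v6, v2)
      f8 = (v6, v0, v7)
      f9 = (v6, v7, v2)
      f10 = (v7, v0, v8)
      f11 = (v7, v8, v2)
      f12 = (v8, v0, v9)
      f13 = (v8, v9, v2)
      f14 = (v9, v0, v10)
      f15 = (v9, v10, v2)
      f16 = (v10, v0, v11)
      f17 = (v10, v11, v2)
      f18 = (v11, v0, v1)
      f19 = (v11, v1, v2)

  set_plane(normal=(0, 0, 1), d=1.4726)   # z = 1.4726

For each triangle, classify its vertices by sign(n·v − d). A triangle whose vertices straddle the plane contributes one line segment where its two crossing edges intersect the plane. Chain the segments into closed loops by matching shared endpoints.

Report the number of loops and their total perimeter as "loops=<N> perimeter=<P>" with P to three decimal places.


loops=1 perimeter=5.841

Straddling triangles (10 of 20):
  (v1,v3,v2) [--+] → (0.764615, 0.555522, 1.4726)–(0.945143, 0, 1.4726)  len=0.5841
  (v3,v4,v2) [--+] → (0.292044, 0.898889, 1.4726)–(0.764615, 0.555522, 1.4726)  len=0.5841
  (v4,v5,v2) [--+] → (-0.292044, 0.898889, 1.4726)–(0.292044, 0.898889, 1.4726)  len=0.5841
  (v5,v6,v2) [--+] → (-0.764615, 0.555522, 1.4726)–(-0.292044, 0.898889, 1.4726)  len=0.5841
  (v6,v7,v2) [--+] → (-0.945143, 0, 1.4726)–(-0.764615, 0.555522, 1.4726)  len=0.5841
  (v7,v8,v2) [--+] → (-0.764615, -0.555522, 1.4726)–(-0.945143, 0, 1.4726)  len=0.5841
  (v8,v9,v2) [--+] → (-0.292044, -0.898889, 1.4726)–(-0.764615, -0.555522, 1.4726)  len=0.5841
  (v9,v10,v2) [--+] → (0.292044, -0.898889, 1.4726)–(-0.292044, -0.898889, 1.4726)  len=0.5841
  (v10,v11,v2) [--+] → (0.764615, -0.555522, 1.4726)–(0.292044, -0.898889, 1.4726)  len=0.5841
  (v11,v1,v2) [--+] → (0.945143, 0, 1.4726)–(0.764615, -0.555522, 1.4726)  len=0.5841

Chained into 1 loop(s):
  loop 1: 10 segments, perimeter = 5.8412
Total perimeter = 5.841


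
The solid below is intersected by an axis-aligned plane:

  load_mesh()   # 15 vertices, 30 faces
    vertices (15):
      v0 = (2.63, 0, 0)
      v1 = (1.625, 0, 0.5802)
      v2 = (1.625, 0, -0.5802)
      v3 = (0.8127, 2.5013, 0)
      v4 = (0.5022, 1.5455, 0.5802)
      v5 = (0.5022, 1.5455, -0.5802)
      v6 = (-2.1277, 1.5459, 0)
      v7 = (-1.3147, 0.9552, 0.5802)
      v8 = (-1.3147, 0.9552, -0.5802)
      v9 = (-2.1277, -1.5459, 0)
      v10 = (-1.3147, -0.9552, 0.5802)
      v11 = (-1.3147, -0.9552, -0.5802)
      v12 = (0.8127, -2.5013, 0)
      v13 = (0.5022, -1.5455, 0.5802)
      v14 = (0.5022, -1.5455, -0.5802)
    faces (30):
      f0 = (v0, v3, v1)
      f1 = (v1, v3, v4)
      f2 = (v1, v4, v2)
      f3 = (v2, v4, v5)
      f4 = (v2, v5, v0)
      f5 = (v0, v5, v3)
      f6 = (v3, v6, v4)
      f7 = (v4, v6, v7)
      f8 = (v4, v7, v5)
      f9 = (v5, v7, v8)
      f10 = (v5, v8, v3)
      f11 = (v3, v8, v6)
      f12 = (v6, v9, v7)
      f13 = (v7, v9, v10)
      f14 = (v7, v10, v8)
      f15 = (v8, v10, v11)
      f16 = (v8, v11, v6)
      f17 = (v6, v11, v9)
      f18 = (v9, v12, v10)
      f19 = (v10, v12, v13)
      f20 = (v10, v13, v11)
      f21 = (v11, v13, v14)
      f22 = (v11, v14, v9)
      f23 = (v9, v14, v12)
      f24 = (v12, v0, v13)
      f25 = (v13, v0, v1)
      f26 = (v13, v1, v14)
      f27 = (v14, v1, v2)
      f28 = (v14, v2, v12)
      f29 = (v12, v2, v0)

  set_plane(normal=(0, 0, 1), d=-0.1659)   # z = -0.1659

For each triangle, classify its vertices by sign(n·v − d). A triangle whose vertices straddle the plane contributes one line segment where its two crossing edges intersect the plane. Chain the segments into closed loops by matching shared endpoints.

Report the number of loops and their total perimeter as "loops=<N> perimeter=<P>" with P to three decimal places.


Straddling triangles (20 of 30):
  (v1,v4,v2) [++-] → (1.22412, 0.551793, -0.1659)–(1.625, 0, -0.1659)  len=0.6820
  (v2,v4,v5) [-+-] → (1.22412, 0.551793, -0.1659)–(0.5022, 1.5455, -0.1659)  len=1.2283
  (v2,v5,v0) [--+] → (2.02159, 0.441914, -0.1659)–(2.34263, 0, -0.1659)  len=0.5462
  (v0,v5,v3) [+-+] → (2.02159, 0.441914, -0.1659)–(0.723917, 2.228, -0.1659)  len=2.2077
  (v4,v7,v5) [++-] → (-0.146492, 1.33474, -0.1659)–(0.5022, 1.5455, -0.1659)  len=0.6821
  (v5,v7,v8) [-+-] → (-0.146492, 1.33474, -0.1659)–(-1.3147, 0.9552, -0.1659)  len=1.2283
  (v5,v8,v3) [--+] → (0.2044, 2.05921, -0.1659)–(0.723917, 2.228, -0.1659)  len=0.5462
  (v3,v8,v6) [+-+] → (0.2044, 2.05921, -0.1659)–(-1.89523, 1.377, -0.1659)  len=2.2077
  (v7,v10,v8) [++-] → (-1.3147, 0.273126, -0.1659)–(-1.3147, 0.9552, -0.1659)  len=0.6821
  (v8,v10,v11) [-+-] → (-1.3147, 0.273126, -0.1659)–(-1.3147, -0.9552, -0.1659)  len=1.2283
  (v8,v11,v6) [--+] → (-1.89523, 0.830746, -0.1659)–(-1.89523, 1.377, -0.1659)  len=0.5463
  (v6,v11,v9) [+-+] → (-1.89523, 0.830746, -0.1659)–(-1.89523, -1.377, -0.1659)  len=2.2077
  (v10,v13,v11) [++-] → (-0.666008, -1.16596, -0.1659)–(-1.3147, -0.9552, -0.1659)  len=0.6821
  (v11,v13,v14) [-+-] → (-0.666008, -1.16596, -0.1659)–(0.5022, -1.5455, -0.1659)  len=1.2283
  (v11,v14,v9) [--+] → (-1.37572, -1.54579, -0.1659)–(-1.89523, -1.377, -0.1659)  len=0.5462
  (v9,v14,v12) [+-+] → (-1.37572, -1.54579, -0.1659)–(0.723917, -2.228, -0.1659)  len=2.2077
  (v13,v1,v14) [++-] → (0.903076, -0.993707, -0.1659)–(0.5022, -1.5455, -0.1659)  len=0.6820
  (v14,v1,v2) [-+-] → (0.903076, -0.993707, -0.1659)–(1.625, 0, -0.1659)  len=1.2283
  (v14,v2,v12) [--+] → (1.04497, -1.78609, -0.1659)–(0.723917, -2.228, -0.1659)  len=0.5462
  (v12,v2,v0) [+-+] → (1.04497, -1.78609, -0.1659)–(2.34263, 0, -0.1659)  len=2.2077

Chained into 2 loop(s):
  loop 1: 10 segments, perimeter = 9.5518
  loop 2: 10 segments, perimeter = 13.7698
Total perimeter = 23.322

loops=2 perimeter=23.322


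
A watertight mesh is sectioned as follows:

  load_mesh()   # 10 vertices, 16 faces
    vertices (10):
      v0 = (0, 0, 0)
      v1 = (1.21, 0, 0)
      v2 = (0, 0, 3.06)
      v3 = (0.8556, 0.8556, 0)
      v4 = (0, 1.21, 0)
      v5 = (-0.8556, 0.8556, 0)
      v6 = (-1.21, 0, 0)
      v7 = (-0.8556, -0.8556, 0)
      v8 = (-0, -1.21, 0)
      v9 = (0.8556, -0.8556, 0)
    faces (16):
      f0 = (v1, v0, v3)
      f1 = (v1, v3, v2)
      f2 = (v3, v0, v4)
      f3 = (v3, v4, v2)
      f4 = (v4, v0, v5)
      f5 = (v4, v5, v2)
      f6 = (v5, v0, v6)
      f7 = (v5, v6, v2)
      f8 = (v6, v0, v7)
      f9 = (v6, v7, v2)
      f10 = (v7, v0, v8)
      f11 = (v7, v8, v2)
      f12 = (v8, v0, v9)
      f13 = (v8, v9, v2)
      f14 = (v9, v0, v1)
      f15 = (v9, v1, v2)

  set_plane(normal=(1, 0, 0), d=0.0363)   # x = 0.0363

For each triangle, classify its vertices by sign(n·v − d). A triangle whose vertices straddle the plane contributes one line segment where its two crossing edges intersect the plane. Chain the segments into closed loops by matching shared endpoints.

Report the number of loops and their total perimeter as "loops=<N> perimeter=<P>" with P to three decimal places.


loops=1 perimeter=8.797

Straddling triangles (8 of 16):
  (v1,v0,v3) [+-+] → (0.0363, 0, 0)–(0.0363, 0.0363, 0)  len=0.0363
  (v1,v3,v2) [++-] → (0.0363, 0.0363, 2.93018)–(0.0363, 0, 2.9682)  len=0.0526
  (v3,v0,v4) [+--] → (0.0363, 0.0363, 0)–(0.0363, 1.19496, 0)  len=1.1587
  (v3,v4,v2) [+--] → (0.0363, 1.19496, 0)–(0.0363, 0.0363, 2.93018)  len=3.1509
  (v8,v0,v9) [--+] → (0.0363, -0.0363, 0)–(0.0363, -1.19496, 0)  len=1.1587
  (v8,v9,v2) [-+-] → (0.0363, -1.19496, 0)–(0.0363, -0.0363, 2.93018)  len=3.1509
  (v9,v0,v1) [+-+] → (0.0363, -0.0363, 0)–(0.0363, 0, 0)  len=0.0363
  (v9,v1,v2) [++-] → (0.0363, 0, 2.9682)–(0.0363, -0.0363, 2.93018)  len=0.0526

Chained into 1 loop(s):
  loop 1: 8 segments, perimeter = 8.7969
Total perimeter = 8.797


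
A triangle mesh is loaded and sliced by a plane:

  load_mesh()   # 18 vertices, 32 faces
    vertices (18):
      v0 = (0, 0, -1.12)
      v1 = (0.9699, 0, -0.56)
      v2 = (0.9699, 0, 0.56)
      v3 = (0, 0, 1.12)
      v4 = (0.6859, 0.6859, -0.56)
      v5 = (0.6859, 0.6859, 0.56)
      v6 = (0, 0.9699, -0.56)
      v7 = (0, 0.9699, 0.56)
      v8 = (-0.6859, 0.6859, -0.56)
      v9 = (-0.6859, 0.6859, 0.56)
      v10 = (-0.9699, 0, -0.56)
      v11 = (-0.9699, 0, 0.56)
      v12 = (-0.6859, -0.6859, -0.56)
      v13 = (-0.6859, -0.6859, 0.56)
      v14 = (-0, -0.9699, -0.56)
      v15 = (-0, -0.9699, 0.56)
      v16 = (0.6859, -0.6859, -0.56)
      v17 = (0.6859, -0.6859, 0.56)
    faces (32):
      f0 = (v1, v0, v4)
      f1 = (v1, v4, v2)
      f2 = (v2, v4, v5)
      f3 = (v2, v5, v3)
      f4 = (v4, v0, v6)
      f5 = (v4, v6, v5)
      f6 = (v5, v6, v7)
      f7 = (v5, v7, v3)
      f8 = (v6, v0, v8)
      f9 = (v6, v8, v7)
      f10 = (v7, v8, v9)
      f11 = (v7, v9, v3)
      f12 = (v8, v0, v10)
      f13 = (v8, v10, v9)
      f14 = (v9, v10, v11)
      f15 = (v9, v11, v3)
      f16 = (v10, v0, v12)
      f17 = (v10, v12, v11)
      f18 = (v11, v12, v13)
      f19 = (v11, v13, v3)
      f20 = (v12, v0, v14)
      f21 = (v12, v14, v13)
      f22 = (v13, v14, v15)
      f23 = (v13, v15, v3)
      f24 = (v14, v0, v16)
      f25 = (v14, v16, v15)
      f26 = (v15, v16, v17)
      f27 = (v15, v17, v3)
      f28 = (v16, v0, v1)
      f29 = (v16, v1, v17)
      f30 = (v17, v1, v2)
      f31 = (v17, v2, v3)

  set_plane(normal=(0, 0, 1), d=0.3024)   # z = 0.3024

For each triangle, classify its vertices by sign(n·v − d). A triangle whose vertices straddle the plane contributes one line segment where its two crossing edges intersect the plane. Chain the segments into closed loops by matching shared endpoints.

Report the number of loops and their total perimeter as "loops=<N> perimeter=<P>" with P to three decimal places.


Straddling triangles (16 of 32):
  (v1,v4,v2) [--+] → (0.90458, 0.157757, 0.3024)–(0.9699, 0, 0.3024)  len=0.1707
  (v2,v4,v5) [+-+] → (0.90458, 0.157757, 0.3024)–(0.6859, 0.6859, 0.3024)  len=0.5716
  (v4,v6,v5) [--+] → (0.528143, 0.75122, 0.3024)–(0.6859, 0.6859, 0.3024)  len=0.1707
  (v5,v6,v7) [+-+] → (0.528143, 0.75122, 0.3024)–(0, 0.9699, 0.3024)  len=0.5716
  (v6,v8,v7) [--+] → (-0.157757, 0.90458, 0.3024)–(0, 0.9699, 0.3024)  len=0.1707
  (v7,v8,v9) [+-+] → (-0.157757, 0.90458, 0.3024)–(-0.6859, 0.6859, 0.3024)  len=0.5716
  (v8,v10,v9) [--+] → (-0.75122, 0.528143, 0.3024)–(-0.6859, 0.6859, 0.3024)  len=0.1707
  (v9,v10,v11) [+-+] → (-0.75122, 0.528143, 0.3024)–(-0.9699, 0, 0.3024)  len=0.5716
  (v10,v12,v11) [--+] → (-0.90458, -0.157757, 0.3024)–(-0.9699, 0, 0.3024)  len=0.1707
  (v11,v12,v13) [+-+] → (-0.90458, -0.157757, 0.3024)–(-0.6859, -0.6859, 0.3024)  len=0.5716
  (v12,v14,v13) [--+] → (-0.528143, -0.75122, 0.3024)–(-0.6859, -0.6859, 0.3024)  len=0.1707
  (v13,v14,v15) [+-+] → (-0.528143, -0.75122, 0.3024)–(0, -0.9699, 0.3024)  len=0.5716
  (v14,v16,v15) [--+] → (0.157757, -0.90458, 0.3024)–(0, -0.9699, 0.3024)  len=0.1707
  (v15,v16,v17) [+-+] → (0.157757, -0.90458, 0.3024)–(0.6859, -0.6859, 0.3024)  len=0.5716
  (v16,v1,v17) [--+] → (0.75122, -0.528143, 0.3024)–(0.6859, -0.6859, 0.3024)  len=0.1707
  (v17,v1,v2) [+-+] → (0.75122, -0.528143, 0.3024)–(0.9699, 0, 0.3024)  len=0.5716

Chained into 1 loop(s):
  loop 1: 16 segments, perimeter = 5.9390
Total perimeter = 5.939

loops=1 perimeter=5.939


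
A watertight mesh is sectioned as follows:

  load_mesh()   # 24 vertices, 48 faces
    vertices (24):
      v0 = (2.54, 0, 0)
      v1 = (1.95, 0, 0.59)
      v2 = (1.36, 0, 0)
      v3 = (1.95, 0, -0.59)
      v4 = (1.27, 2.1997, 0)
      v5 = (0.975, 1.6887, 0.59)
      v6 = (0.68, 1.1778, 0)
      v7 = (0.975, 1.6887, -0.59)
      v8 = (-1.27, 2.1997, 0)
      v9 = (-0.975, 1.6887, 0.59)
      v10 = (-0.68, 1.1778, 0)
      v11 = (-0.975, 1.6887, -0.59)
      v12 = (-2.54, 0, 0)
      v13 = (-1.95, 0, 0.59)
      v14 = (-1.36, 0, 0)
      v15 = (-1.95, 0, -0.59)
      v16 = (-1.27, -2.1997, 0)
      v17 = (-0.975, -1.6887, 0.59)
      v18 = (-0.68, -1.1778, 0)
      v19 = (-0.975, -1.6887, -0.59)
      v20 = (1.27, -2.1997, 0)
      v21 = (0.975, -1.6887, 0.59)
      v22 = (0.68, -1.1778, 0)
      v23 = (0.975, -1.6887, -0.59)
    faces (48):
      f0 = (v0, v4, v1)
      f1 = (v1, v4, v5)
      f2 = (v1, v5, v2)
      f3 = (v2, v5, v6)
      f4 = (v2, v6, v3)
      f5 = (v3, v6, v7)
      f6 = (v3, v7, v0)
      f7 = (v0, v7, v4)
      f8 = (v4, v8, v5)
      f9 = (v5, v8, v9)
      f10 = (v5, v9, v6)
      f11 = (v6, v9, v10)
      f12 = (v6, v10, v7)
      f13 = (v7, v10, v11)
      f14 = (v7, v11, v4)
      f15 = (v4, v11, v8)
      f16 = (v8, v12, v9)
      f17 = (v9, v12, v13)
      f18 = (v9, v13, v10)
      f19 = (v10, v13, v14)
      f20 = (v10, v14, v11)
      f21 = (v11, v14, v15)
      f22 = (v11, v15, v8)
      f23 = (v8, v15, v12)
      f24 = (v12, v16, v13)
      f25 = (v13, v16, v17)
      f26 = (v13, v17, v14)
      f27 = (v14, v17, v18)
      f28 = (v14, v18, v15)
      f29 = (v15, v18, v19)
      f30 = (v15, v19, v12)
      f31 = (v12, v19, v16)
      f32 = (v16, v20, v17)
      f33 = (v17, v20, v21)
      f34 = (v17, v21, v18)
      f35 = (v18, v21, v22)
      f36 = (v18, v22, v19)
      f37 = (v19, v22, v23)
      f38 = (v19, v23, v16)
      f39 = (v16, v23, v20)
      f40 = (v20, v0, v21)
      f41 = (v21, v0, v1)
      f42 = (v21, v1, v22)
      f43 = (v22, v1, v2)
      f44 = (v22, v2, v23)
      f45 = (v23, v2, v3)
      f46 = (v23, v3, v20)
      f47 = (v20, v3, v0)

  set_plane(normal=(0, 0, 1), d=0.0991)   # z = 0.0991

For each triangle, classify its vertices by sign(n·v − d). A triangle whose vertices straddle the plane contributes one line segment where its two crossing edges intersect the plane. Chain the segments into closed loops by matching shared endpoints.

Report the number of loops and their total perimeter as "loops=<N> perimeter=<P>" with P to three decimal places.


Straddling triangles (24 of 48):
  (v0,v4,v1) [--+] → (1.38422, 1.83022, 0.0991)–(2.4409, 0, 0.0991)  len=2.1134
  (v1,v4,v5) [+-+] → (1.38422, 1.83022, 0.0991)–(1.22045, 2.11387, 0.0991)  len=0.3275
  (v1,v5,v2) [++-] → (1.29533, 0.283644, 0.0991)–(1.4591, 0, 0.0991)  len=0.3275
  (v2,v5,v6) [-+-] → (1.29533, 0.283644, 0.0991)–(0.72955, 1.26361, 0.0991)  len=1.1316
  (v4,v8,v5) [--+] → (-0.892916, 2.11387, 0.0991)–(1.22045, 2.11387, 0.0991)  len=2.1134
  (v5,v8,v9) [+-+] → (-0.892916, 2.11387, 0.0991)–(-1.22045, 2.11387, 0.0991)  len=0.3275
  (v5,v9,v6) [++-] → (0.402016, 1.26361, 0.0991)–(0.72955, 1.26361, 0.0991)  len=0.3275
  (v6,v9,v10) [-+-] → (0.402016, 1.26361, 0.0991)–(-0.72955, 1.26361, 0.0991)  len=1.1316
  (v8,v12,v9) [--+] → (-2.27713, 0.283644, 0.0991)–(-1.22045, 2.11387, 0.0991)  len=2.1134
  (v9,v12,v13) [+-+] → (-2.27713, 0.283644, 0.0991)–(-2.4409, 0, 0.0991)  len=0.3275
  (v9,v13,v10) [++-] → (-0.893317, 0.97997, 0.0991)–(-0.72955, 1.26361, 0.0991)  len=0.3275
  (v10,v13,v14) [-+-] → (-0.893317, 0.97997, 0.0991)–(-1.4591, 0, 0.0991)  len=1.1316
  (v12,v16,v13) [--+] → (-1.38422, -1.83022, 0.0991)–(-2.4409, 0, 0.0991)  len=2.1134
  (v13,v16,v17) [+-+] → (-1.38422, -1.83022, 0.0991)–(-1.22045, -2.11387, 0.0991)  len=0.3275
  (v13,v17,v14) [++-] → (-1.29533, -0.283644, 0.0991)–(-1.4591, 0, 0.0991)  len=0.3275
  (v14,v17,v18) [-+-] → (-1.29533, -0.283644, 0.0991)–(-0.72955, -1.26361, 0.0991)  len=1.1316
  (v16,v20,v17) [--+] → (0.892916, -2.11387, 0.0991)–(-1.22045, -2.11387, 0.0991)  len=2.1134
  (v17,v20,v21) [+-+] → (0.892916, -2.11387, 0.0991)–(1.22045, -2.11387, 0.0991)  len=0.3275
  (v17,v21,v18) [++-] → (-0.402016, -1.26361, 0.0991)–(-0.72955, -1.26361, 0.0991)  len=0.3275
  (v18,v21,v22) [-+-] → (-0.402016, -1.26361, 0.0991)–(0.72955, -1.26361, 0.0991)  len=1.1316
  (v20,v0,v21) [--+] → (2.27713, -0.283644, 0.0991)–(1.22045, -2.11387, 0.0991)  len=2.1134
  (v21,v0,v1) [+-+] → (2.27713, -0.283644, 0.0991)–(2.4409, 0, 0.0991)  len=0.3275
  (v21,v1,v22) [++-] → (0.893317, -0.97997, 0.0991)–(0.72955, -1.26361, 0.0991)  len=0.3275
  (v22,v1,v2) [-+-] → (0.893317, -0.97997, 0.0991)–(1.4591, 0, 0.0991)  len=1.1316

Chained into 2 loop(s):
  loop 1: 12 segments, perimeter = 14.6454
  loop 2: 12 segments, perimeter = 8.7546
Total perimeter = 23.400

loops=2 perimeter=23.400
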